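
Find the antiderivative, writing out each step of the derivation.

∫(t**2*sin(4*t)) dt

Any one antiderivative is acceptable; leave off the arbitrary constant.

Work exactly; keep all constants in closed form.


Step 1. Integrate ∫(t**2*sin(4*t)) dt by parts with u = t**2, dv = (sin(4*t)) dt, so v = -cos(4*t)/4: now -t**2*cos(4*t)/4 + ∫(t*cos(4*t)/2) dt.
Step 2. Integrate ∫(t*cos(4*t)/2) dt by parts with u = t, dv = (cos(4*t)/2) dt, so v = sin(4*t)/8: now -t**2*cos(4*t)/4 + t*sin(4*t)/8 + ∫(-sin(4*t)/8) dt.
Step 3. Evaluate the standard form: now -t**2*cos(4*t)/4 + t*sin(4*t)/8 + cos(4*t)/32.
Answer: -t**2*cos(4*t)/4 + t*sin(4*t)/8 + cos(4*t)/32.


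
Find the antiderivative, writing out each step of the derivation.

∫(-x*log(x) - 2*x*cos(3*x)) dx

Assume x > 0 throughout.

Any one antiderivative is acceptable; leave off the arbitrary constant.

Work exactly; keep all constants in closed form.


Step 1. Rewrite: now ∫(-x*log(x)) dx + ∫(-2*x*cos(3*x)) dx.
Step 2. Integrate ∫(-x*log(x)) dx by parts with u = log(x), dv = (-x) dx, so v = -x**2/2 [assuming x > 0]: now -x**2*log(x)/2 + ∫(x/2) dx + ∫(-2*x*cos(3*x)) dx.
Step 3. Evaluate the standard form: now -x**2*log(x)/2 + x**2/4 + ∫(-2*x*cos(3*x)) dx.
Step 4. Integrate ∫(-2*x*cos(3*x)) dx by parts with u = x, dv = (-2*cos(3*x)) dx, so v = -2*sin(3*x)/3: now -x**2*log(x)/2 + x**2/4 - 2*x*sin(3*x)/3 + ∫(2*sin(3*x)/3) dx.
Step 5. Evaluate the standard form: now -x**2*log(x)/2 + x**2/4 - 2*x*sin(3*x)/3 - 2*cos(3*x)/9.
Answer: -x**2*log(x)/2 + x**2/4 - 2*x*sin(3*x)/3 - 2*cos(3*x)/9.


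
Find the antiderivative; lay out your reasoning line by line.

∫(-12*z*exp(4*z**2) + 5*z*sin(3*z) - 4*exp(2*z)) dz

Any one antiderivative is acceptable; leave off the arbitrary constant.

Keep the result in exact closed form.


Step 1. Rewrite: now ∫(-12*z*exp(4*z**2)) dz + ∫(5*z*sin(3*z)) dz + ∫(-4*exp(2*z)) dz.
Step 2. Integrate ∫(5*z*sin(3*z)) dz by parts with u = z, dv = (5*sin(3*z)) dz, so v = -5*cos(3*z)/3: now -5*z*cos(3*z)/3 + ∫(-12*z*exp(4*z**2)) dz + ∫(-4*exp(2*z)) dz + ∫(5*cos(3*z)/3) dz.
Step 3. Evaluate the standard form: now -5*z*cos(3*z)/3 + 5*sin(3*z)/9 + ∫(-12*z*exp(4*z**2)) dz + ∫(-4*exp(2*z)) dz.
Step 4. Substitute u = z**2, turning ∫(-12*z*exp(4*z**2)) dz into ∫(-6*exp(4*u)) du: now -5*z*cos(3*z)/3 + 5*sin(3*z)/9 + ∫(-6*exp(4*u)) du + ∫(-4*exp(2*z)) dz.
Step 5. Evaluate the standard form: now -5*z*cos(3*z)/3 - 3*exp(4*u)/2 + 5*sin(3*z)/9 + ∫(-4*exp(2*z)) dz.
Step 6. Substitute back u = z**2: now -5*z*cos(3*z)/3 - 3*exp(4*z**2)/2 + 5*sin(3*z)/9 + ∫(-4*exp(2*z)) dz.
Step 7. Evaluate the standard form: now -5*z*cos(3*z)/3 - 2*exp(2*z) - 3*exp(4*z**2)/2 + 5*sin(3*z)/9.
Answer: -5*z*cos(3*z)/3 - 2*exp(2*z) - 3*exp(4*z**2)/2 + 5*sin(3*z)/9.


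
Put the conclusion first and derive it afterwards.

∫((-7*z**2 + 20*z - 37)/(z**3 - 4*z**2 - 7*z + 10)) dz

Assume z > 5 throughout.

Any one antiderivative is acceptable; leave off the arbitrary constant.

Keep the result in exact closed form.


The answer is -4*log(z - 5) + 2*log(z - 1) - 5*log(z + 2).
Step 1. Decompose ∫((-7*z**2 + 20*z - 37)/(z**3 - 4*z**2 - 7*z + 10)) dz by partial fractions, (-7*z**2 + 20*z - 37)/(z**3 - 4*z**2 - 7*z + 10) = -5/(z + 2) + 2/(z - 1) - 4/(z - 5): now ∫(-4/(z - 5)) dz + ∫(2/(z - 1)) dz + ∫(-5/(z + 2)) dz.
Step 2. Evaluate the standard form [assuming z > 1]: now 2*log(z - 1) + ∫(-4/(z - 5)) dz + ∫(-5/(z + 2)) dz.
Step 3. Evaluate the standard form [assuming z > 5]: now -4*log(z - 5) + 2*log(z - 1) + ∫(-5/(z + 2)) dz.
Step 4. Evaluate the standard form [assuming z > -2]: now -4*log(z - 5) + 2*log(z - 1) - 5*log(z + 2).
Answer: -4*log(z - 5) + 2*log(z - 1) - 5*log(z + 2).


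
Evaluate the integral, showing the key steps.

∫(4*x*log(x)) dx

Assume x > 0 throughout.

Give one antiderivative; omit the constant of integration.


Step 1. Integrate ∫(4*x*log(x)) dx by parts with u = log(x), dv = (4*x) dx, so v = 2*x**2 [assuming x > 0]: now 2*x**2*log(x) + ∫(-2*x) dx.
Step 2. Evaluate the standard form: now 2*x**2*log(x) - x**2.
Answer: 2*x**2*log(x) - x**2.


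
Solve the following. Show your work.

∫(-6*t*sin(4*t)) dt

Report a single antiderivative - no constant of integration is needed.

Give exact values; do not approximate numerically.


Step 1. Integrate ∫(-6*t*sin(4*t)) dt by parts with u = t, dv = (-6*sin(4*t)) dt, so v = 3*cos(4*t)/2: now 3*t*cos(4*t)/2 + ∫(-3*cos(4*t)/2) dt.
Step 2. Evaluate the standard form: now 3*t*cos(4*t)/2 - 3*sin(4*t)/8.
Answer: 3*t*cos(4*t)/2 - 3*sin(4*t)/8.


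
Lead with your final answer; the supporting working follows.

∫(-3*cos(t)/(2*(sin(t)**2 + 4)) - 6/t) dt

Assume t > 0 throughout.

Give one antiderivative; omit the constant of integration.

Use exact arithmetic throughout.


The answer is -6*log(t) - 3*atan(sin(t)/2)/4.
Step 1. Rewrite: now ∫(-6/t) dt + ∫(-3*cos(t)/(2*(sin(t)**2 + 4))) dt.
Step 2. Evaluate the standard form [assuming t > 0]: now -6*log(t) + ∫(-3*cos(t)/(2*(sin(t)**2 + 4))) dt.
Step 3. Substitute u = sin(t), turning ∫(-3*cos(t)/(2*(sin(t)**2 + 4))) dt into ∫(-3/(2*(u**2 + 4))) du: now -6*log(t) + ∫(-3/(2*(u**2 + 4))) du.
Step 4. Evaluate the standard form: now -6*log(t) - 3*atan(u/2)/4.
Step 5. Substitute back u = sin(t): now -6*log(t) - 3*atan(sin(t)/2)/4.
Answer: -6*log(t) - 3*atan(sin(t)/2)/4.


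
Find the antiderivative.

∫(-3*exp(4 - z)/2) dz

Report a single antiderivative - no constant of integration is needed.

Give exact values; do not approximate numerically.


Answer: 3*exp(4 - z)/2.


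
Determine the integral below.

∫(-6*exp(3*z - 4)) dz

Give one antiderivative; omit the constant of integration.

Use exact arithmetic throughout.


Answer: -2*exp(3*z - 4).


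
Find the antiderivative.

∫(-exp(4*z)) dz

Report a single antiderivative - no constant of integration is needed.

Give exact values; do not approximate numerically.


Answer: -exp(4*z)/4.


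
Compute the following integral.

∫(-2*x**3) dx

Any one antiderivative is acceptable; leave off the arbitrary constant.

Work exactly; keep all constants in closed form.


Answer: -x**4/2.


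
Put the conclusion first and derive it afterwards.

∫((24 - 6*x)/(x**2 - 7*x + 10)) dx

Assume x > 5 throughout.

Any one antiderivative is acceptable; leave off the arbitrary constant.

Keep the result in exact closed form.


The answer is -2*log(x - 5) - 4*log(x - 2).
Step 1. Decompose ∫((24 - 6*x)/(x**2 - 7*x + 10)) dx by partial fractions, (24 - 6*x)/(x**2 - 7*x + 10) = -4/(x - 2) - 2/(x - 5): now ∫(-2/(x - 5)) dx + ∫(-4/(x - 2)) dx.
Step 2. Evaluate the standard form [assuming x > 5]: now -2*log(x - 5) + ∫(-4/(x - 2)) dx.
Step 3. Evaluate the standard form [assuming x > 2]: now -2*log(x - 5) - 4*log(x - 2).
Answer: -2*log(x - 5) - 4*log(x - 2).


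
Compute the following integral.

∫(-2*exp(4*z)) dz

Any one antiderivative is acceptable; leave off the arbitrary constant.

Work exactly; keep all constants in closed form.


Answer: -exp(4*z)/2.


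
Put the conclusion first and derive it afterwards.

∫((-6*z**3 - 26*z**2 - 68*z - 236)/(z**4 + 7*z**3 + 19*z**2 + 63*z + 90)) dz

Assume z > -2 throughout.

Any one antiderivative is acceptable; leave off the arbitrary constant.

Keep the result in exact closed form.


The answer is -4*log(z + 2) - 2*log(z + 5) - 2*atan(z/3)/3.
Step 1. Decompose ∫((-6*z**3 - 26*z**2 - 68*z - 236)/(z**4 + 7*z**3 + 19*z**2 + 63*z + 90)) dz by partial fractions, (-6*z**3 - 26*z**2 - 68*z - 236)/(z**4 + 7*z**3 + 19*z**2 + 63*z + 90) = -2/(z**2 + 9) - 2/(z + 5) - 4/(z + 2): now ∫(-4/(z + 2)) dz + ∫(-2/(z + 5)) dz + ∫(-2/(z**2 + 9)) dz.
Step 2. Evaluate the standard form [assuming z > -5]: now -2*log(z + 5) + ∫(-4/(z + 2)) dz + ∫(-2/(z**2 + 9)) dz.
Step 3. Evaluate the standard form [assuming z > -2]: now -4*log(z + 2) - 2*log(z + 5) + ∫(-2/(z**2 + 9)) dz.
Step 4. Evaluate the standard form: now -4*log(z + 2) - 2*log(z + 5) - 2*atan(z/3)/3.
Answer: -4*log(z + 2) - 2*log(z + 5) - 2*atan(z/3)/3.


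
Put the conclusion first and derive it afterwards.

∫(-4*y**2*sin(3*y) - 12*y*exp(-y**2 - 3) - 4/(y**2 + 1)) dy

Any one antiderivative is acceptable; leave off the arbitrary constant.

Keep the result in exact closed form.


The answer is 4*y**2*cos(3*y)/3 - 8*y*sin(3*y)/9 + 6*exp(-y**2 - 3) - 8*cos(3*y)/27 - 4*atan(y).
Step 1. Rewrite: now ∫(-12*y*exp(-y**2 - 3)) dy + ∫(-4*y**2*sin(3*y)) dy + ∫(-4/(y**2 + 1)) dy.
Step 2. Integrate ∫(-4*y**2*sin(3*y)) dy by parts with u = y**2, dv = (-4*sin(3*y)) dy, so v = 4*cos(3*y)/3: now 4*y**2*cos(3*y)/3 + ∫(-12*y*exp(-y**2 - 3)) dy + ∫(-8*y*cos(3*y)/3) dy + ∫(-4/(y**2 + 1)) dy.
Step 3. Integrate ∫(-8*y*cos(3*y)/3) dy by parts with u = y, dv = (-8*cos(3*y)/3) dy, so v = -8*sin(3*y)/9: now 4*y**2*cos(3*y)/3 - 8*y*sin(3*y)/9 + ∫(-12*y*exp(-y**2 - 3)) dy + ∫(-4/(y**2 + 1)) dy + ∫(8*sin(3*y)/9) dy.
Step 4. Evaluate the standard form: now 4*y**2*cos(3*y)/3 - 8*y*sin(3*y)/9 - 8*cos(3*y)/27 + ∫(-12*y*exp(-y**2 - 3)) dy + ∫(-4/(y**2 + 1)) dy.
Step 5. Substitute u = y**2 + 3, turning ∫(-12*y*exp(-y**2 - 3)) dy into ∫(-6*exp(-u)) du: now 4*y**2*cos(3*y)/3 - 8*y*sin(3*y)/9 - 8*cos(3*y)/27 + ∫(-4/(y**2 + 1)) dy + ∫(-6*exp(-u)) du.
Step 6. Evaluate the standard form: now 4*y**2*cos(3*y)/3 - 8*y*sin(3*y)/9 - 8*cos(3*y)/27 + ∫(-4/(y**2 + 1)) dy + 6*exp(-u).
Step 7. Substitute back u = y**2 + 3: now 4*y**2*cos(3*y)/3 - 8*y*sin(3*y)/9 + 6*exp(-y**2 - 3) - 8*cos(3*y)/27 + ∫(-4/(y**2 + 1)) dy.
Step 8. Evaluate the standard form: now 4*y**2*cos(3*y)/3 - 8*y*sin(3*y)/9 + 6*exp(-y**2 - 3) - 8*cos(3*y)/27 - 4*atan(y).
Answer: 4*y**2*cos(3*y)/3 - 8*y*sin(3*y)/9 + 6*exp(-y**2 - 3) - 8*cos(3*y)/27 - 4*atan(y).


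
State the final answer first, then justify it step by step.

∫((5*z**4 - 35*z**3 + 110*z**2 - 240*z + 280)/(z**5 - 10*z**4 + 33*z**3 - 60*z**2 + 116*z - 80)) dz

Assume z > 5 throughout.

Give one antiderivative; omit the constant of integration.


The answer is 5*log(z - 5) - 2*log(z - 4) + 2*log(z - 1) - 2*atan(z/2).
Step 1. Decompose ∫((5*z**4 - 35*z**3 + 110*z**2 - 240*z + 280)/(z**5 - 10*z**4 + 33*z**3 - 60*z**2 + 116*z - 80)) dz by partial fractions, (5*z**4 - 35*z**3 + 110*z**2 - 240*z + 280)/(z**5 - 10*z**4 + 33*z**3 - 60*z**2 + 116*z - 80) = -4/(z**2 + 4) + 2/(z - 1) - 2/(z - 4) + 5/(z - 5): now ∫(5/(z - 5)) dz + ∫(-2/(z - 4)) dz + ∫(2/(z - 1)) dz + ∫(-4/(z**2 + 4)) dz.
Step 2. Evaluate the standard form [assuming z > 1]: now 2*log(z - 1) + ∫(5/(z - 5)) dz + ∫(-2/(z - 4)) dz + ∫(-4/(z**2 + 4)) dz.
Step 3. Evaluate the standard form [assuming z > 5]: now 5*log(z - 5) + 2*log(z - 1) + ∫(-2/(z - 4)) dz + ∫(-4/(z**2 + 4)) dz.
Step 4. Evaluate the standard form [assuming z > 4]: now 5*log(z - 5) - 2*log(z - 4) + 2*log(z - 1) + ∫(-4/(z**2 + 4)) dz.
Step 5. Evaluate the standard form: now 5*log(z - 5) - 2*log(z - 4) + 2*log(z - 1) - 2*atan(z/2).
Answer: 5*log(z - 5) - 2*log(z - 4) + 2*log(z - 1) - 2*atan(z/2).


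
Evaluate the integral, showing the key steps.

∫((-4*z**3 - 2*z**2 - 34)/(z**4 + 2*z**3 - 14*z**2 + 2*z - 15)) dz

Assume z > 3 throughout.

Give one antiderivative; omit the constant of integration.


Step 1. Decompose ∫((-4*z**3 - 2*z**2 - 34)/(z**4 + 2*z**3 - 14*z**2 + 2*z - 15)) dz by partial fractions, (-4*z**3 - 2*z**2 - 34)/(z**4 + 2*z**3 - 14*z**2 + 2*z - 15) = 2/(z**2 + 1) - 2/(z + 5) - 2/(z - 3): now ∫(-2/(z - 3)) dz + ∫(-2/(z + 5)) dz + ∫(2/(z**2 + 1)) dz.
Step 2. Evaluate the standard form [assuming z > -5]: now -2*log(z + 5) + ∫(-2/(z - 3)) dz + ∫(2/(z**2 + 1)) dz.
Step 3. Evaluate the standard form [assuming z > 3]: now -2*log(z - 3) - 2*log(z + 5) + ∫(2/(z**2 + 1)) dz.
Step 4. Evaluate the standard form: now -2*log(z - 3) - 2*log(z + 5) + 2*atan(z).
Answer: -2*log(z - 3) - 2*log(z + 5) + 2*atan(z).


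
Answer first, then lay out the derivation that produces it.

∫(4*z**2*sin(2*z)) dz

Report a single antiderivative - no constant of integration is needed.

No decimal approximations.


The answer is -2*z**2*cos(2*z) + 2*z*sin(2*z) + cos(2*z).
Step 1. Integrate ∫(4*z**2*sin(2*z)) dz by parts with u = z**2, dv = (4*sin(2*z)) dz, so v = -2*cos(2*z): now -2*z**2*cos(2*z) + ∫(4*z*cos(2*z)) dz.
Step 2. Integrate ∫(4*z*cos(2*z)) dz by parts with u = z, dv = (4*cos(2*z)) dz, so v = 2*sin(2*z): now -2*z**2*cos(2*z) + 2*z*sin(2*z) + ∫(-2*sin(2*z)) dz.
Step 3. Evaluate the standard form: now -2*z**2*cos(2*z) + 2*z*sin(2*z) + cos(2*z).
Answer: -2*z**2*cos(2*z) + 2*z*sin(2*z) + cos(2*z).


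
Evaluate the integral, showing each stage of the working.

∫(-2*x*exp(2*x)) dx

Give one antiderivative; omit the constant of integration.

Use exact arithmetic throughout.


Step 1. Integrate ∫(-2*x*exp(2*x)) dx by parts with u = x, dv = (-2*exp(2*x)) dx, so v = -exp(2*x): now -x*exp(2*x) + ∫(exp(2*x)) dx.
Step 2. Evaluate the standard form: now -x*exp(2*x) + exp(2*x)/2.
Answer: -x*exp(2*x) + exp(2*x)/2.


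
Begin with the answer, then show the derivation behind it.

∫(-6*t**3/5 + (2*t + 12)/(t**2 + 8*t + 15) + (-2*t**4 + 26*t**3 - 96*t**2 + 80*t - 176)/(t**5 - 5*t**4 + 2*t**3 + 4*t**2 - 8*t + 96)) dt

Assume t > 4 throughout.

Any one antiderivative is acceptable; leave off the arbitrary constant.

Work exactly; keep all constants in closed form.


The answer is -3*t**4/10 - 2*log(t - 4) + 4*log(t - 3) - 4*log(t + 2) + 3*log(t + 3) - log(t + 5) + 2*atan(t/2).
Step 1. Rewrite: now ∫(-6*t**3/5) dt + ∫((2*t + 12)/(t**2 + 8*t + 15)) dt + ∫((-2*t**4 + 26*t**3 - 96*t**2 + 80*t - 176)/(t**5 - 5*t**4 + 2*t**3 + 4*t**2 - 8*t + 96)) dt.
Step 2. Decompose ∫((2*t + 12)/(t**2 + 8*t + 15)) dt by partial fractions, (2*t + 12)/(t**2 + 8*t + 15) = -1/(t + 5) + 3/(t + 3): now ∫(-6*t**3/5) dt + ∫((-2*t**4 + 26*t**3 - 96*t**2 + 80*t - 176)/(t**5 - 5*t**4 + 2*t**3 + 4*t**2 - 8*t + 96)) dt + ∫(3/(t + 3)) dt + ∫(-1/(t + 5)) dt.
Step 3. Evaluate the standard form [assuming t > -3]: now 3*log(t + 3) + ∫(-6*t**3/5) dt + ∫((-2*t**4 + 26*t**3 - 96*t**2 + 80*t - 176)/(t**5 - 5*t**4 + 2*t**3 + 4*t**2 - 8*t + 96)) dt + ∫(-1/(t + 5)) dt.
Step 4. Evaluate the standard form [assuming t > -5]: now 3*log(t + 3) - log(t + 5) + ∫(-6*t**3/5) dt + ∫((-2*t**4 + 26*t**3 - 96*t**2 + 80*t - 176)/(t**5 - 5*t**4 + 2*t**3 + 4*t**2 - 8*t + 96)) dt.
Step 5. Decompose ∫((-2*t**4 + 26*t**3 - 96*t**2 + 80*t - 176)/(t**5 - 5*t**4 + 2*t**3 + 4*t**2 - 8*t + 96)) dt by partial fractions, (-2*t**4 + 26*t**3 - 96*t**2 + 80*t - 176)/(t**5 - 5*t**4 + 2*t**3 + 4*t**2 - 8*t + 96) = 4/(t**2 + 4) - 4/(t + 2) + 4/(t - 3) - 2/(t - 4): now 3*log(t + 3) - log(t + 5) + ∫(-6*t**3/5) dt + ∫(-2/(t - 4)) dt + ∫(4/(t - 3)) dt + ∫(-4/(t + 2)) dt + ∫(4/(t**2 + 4)) dt.
Step 6. Evaluate the standard form [assuming t > 4]: now -2*log(t - 4) + 3*log(t + 3) - log(t + 5) + ∫(-6*t**3/5) dt + ∫(4/(t - 3)) dt + ∫(-4/(t + 2)) dt + ∫(4/(t**2 + 4)) dt.
Step 7. Evaluate the standard form [assuming t > 3]: now -2*log(t - 4) + 4*log(t - 3) + 3*log(t + 3) - log(t + 5) + ∫(-6*t**3/5) dt + ∫(-4/(t + 2)) dt + ∫(4/(t**2 + 4)) dt.
Step 8. Evaluate the standard form [assuming t > -2]: now -2*log(t - 4) + 4*log(t - 3) - 4*log(t + 2) + 3*log(t + 3) - log(t + 5) + ∫(-6*t**3/5) dt + ∫(4/(t**2 + 4)) dt.
Step 9. Evaluate the standard form: now -2*log(t - 4) + 4*log(t - 3) - 4*log(t + 2) + 3*log(t + 3) - log(t + 5) + 2*atan(t/2) + ∫(-6*t**3/5) dt.
Step 10. Evaluate the standard form: now -3*t**4/10 - 2*log(t - 4) + 4*log(t - 3) - 4*log(t + 2) + 3*log(t + 3) - log(t + 5) + 2*atan(t/2).
Answer: -3*t**4/10 - 2*log(t - 4) + 4*log(t - 3) - 4*log(t + 2) + 3*log(t + 3) - log(t + 5) + 2*atan(t/2).


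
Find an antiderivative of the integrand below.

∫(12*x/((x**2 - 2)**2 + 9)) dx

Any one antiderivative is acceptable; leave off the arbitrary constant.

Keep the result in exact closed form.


Answer: 2*atan(x**2/3 - 2/3).


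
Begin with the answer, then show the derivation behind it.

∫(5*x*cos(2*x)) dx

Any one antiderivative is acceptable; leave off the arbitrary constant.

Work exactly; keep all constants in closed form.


The answer is 5*x*sin(2*x)/2 + 5*cos(2*x)/4.
Step 1. Integrate ∫(5*x*cos(2*x)) dx by parts with u = x, dv = (5*cos(2*x)) dx, so v = 5*sin(2*x)/2: now 5*x*sin(2*x)/2 + ∫(-5*sin(2*x)/2) dx.
Step 2. Evaluate the standard form: now 5*x*sin(2*x)/2 + 5*cos(2*x)/4.
Answer: 5*x*sin(2*x)/2 + 5*cos(2*x)/4.


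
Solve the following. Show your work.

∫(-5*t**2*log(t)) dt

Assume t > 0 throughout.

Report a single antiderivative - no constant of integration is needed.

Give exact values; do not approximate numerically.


Step 1. Integrate ∫(-5*t**2*log(t)) dt by parts with u = log(t), dv = (-5*t**2) dt, so v = -5*t**3/3 [assuming t > 0]: now -5*t**3*log(t)/3 + ∫(5*t**2/3) dt.
Step 2. Evaluate the standard form: now -5*t**3*log(t)/3 + 5*t**3/9.
Answer: -5*t**3*log(t)/3 + 5*t**3/9.


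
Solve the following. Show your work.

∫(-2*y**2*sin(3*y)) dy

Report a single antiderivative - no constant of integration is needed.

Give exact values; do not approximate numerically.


Step 1. Integrate ∫(-2*y**2*sin(3*y)) dy by parts with u = y**2, dv = (-2*sin(3*y)) dy, so v = 2*cos(3*y)/3: now 2*y**2*cos(3*y)/3 + ∫(-4*y*cos(3*y)/3) dy.
Step 2. Integrate ∫(-4*y*cos(3*y)/3) dy by parts with u = y, dv = (-4*cos(3*y)/3) dy, so v = -4*sin(3*y)/9: now 2*y**2*cos(3*y)/3 - 4*y*sin(3*y)/9 + ∫(4*sin(3*y)/9) dy.
Step 3. Evaluate the standard form: now 2*y**2*cos(3*y)/3 - 4*y*sin(3*y)/9 - 4*cos(3*y)/27.
Answer: 2*y**2*cos(3*y)/3 - 4*y*sin(3*y)/9 - 4*cos(3*y)/27.


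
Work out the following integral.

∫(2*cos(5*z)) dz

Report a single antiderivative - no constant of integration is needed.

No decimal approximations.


Answer: 2*sin(5*z)/5.


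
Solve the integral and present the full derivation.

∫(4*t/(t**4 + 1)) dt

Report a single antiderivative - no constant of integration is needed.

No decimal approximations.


Step 1. Substitute u = t**2, turning ∫(4*t/(t**4 + 1)) dt into ∫(2/(u**2 + 1)) du: now ∫(2/(u**2 + 1)) du.
Step 2. Evaluate the standard form: now 2*atan(u).
Step 3. Substitute back u = t**2: now 2*atan(t**2).
Answer: 2*atan(t**2).


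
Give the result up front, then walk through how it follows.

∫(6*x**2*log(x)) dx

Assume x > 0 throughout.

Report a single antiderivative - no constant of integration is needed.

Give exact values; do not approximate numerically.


The answer is 2*x**3*log(x) - 2*x**3/3.
Step 1. Integrate ∫(6*x**2*log(x)) dx by parts with u = log(x), dv = (6*x**2) dx, so v = 2*x**3 [assuming x > 0]: now 2*x**3*log(x) + ∫(-2*x**2) dx.
Step 2. Evaluate the standard form: now 2*x**3*log(x) - 2*x**3/3.
Answer: 2*x**3*log(x) - 2*x**3/3.


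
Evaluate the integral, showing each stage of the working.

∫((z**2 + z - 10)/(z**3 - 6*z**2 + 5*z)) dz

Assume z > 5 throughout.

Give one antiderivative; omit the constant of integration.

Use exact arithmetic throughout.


Step 1. Decompose ∫((z**2 + z - 10)/(z**3 - 6*z**2 + 5*z)) dz by partial fractions, (z**2 + z - 10)/(z**3 - 6*z**2 + 5*z) = 2/(z - 1) + 1/(z - 5) - 2/z: now ∫(-2/z) dz + ∫(1/(z - 5)) dz + ∫(2/(z - 1)) dz.
Step 2. Evaluate the standard form [assuming z > 1]: now 2*log(z - 1) + ∫(-2/z) dz + ∫(1/(z - 5)) dz.
Step 3. Evaluate the standard form [assuming z > 5]: now log(z - 5) + 2*log(z - 1) + ∫(-2/z) dz.
Step 4. Evaluate the standard form [assuming z > 0]: now -2*log(z) + log(z - 5) + 2*log(z - 1).
Answer: -2*log(z) + log(z - 5) + 2*log(z - 1).


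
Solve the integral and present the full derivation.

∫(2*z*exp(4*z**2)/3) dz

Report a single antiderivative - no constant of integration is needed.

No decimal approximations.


Step 1. Substitute u = z**2, turning ∫(2*z*exp(4*z**2)/3) dz into ∫(exp(4*u)/3) du: now ∫(exp(4*u)/3) du.
Step 2. Evaluate the standard form: now exp(4*u)/12.
Step 3. Substitute back u = z**2: now exp(4*z**2)/12.
Answer: exp(4*z**2)/12.


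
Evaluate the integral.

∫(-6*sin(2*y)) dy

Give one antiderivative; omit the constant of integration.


Answer: 3*cos(2*y).


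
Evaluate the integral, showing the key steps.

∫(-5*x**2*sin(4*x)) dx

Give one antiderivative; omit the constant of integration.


Step 1. Integrate ∫(-5*x**2*sin(4*x)) dx by parts with u = x**2, dv = (-5*sin(4*x)) dx, so v = 5*cos(4*x)/4: now 5*x**2*cos(4*x)/4 + ∫(-5*x*cos(4*x)/2) dx.
Step 2. Integrate ∫(-5*x*cos(4*x)/2) dx by parts with u = x, dv = (-5*cos(4*x)/2) dx, so v = -5*sin(4*x)/8: now 5*x**2*cos(4*x)/4 - 5*x*sin(4*x)/8 + ∫(5*sin(4*x)/8) dx.
Step 3. Evaluate the standard form: now 5*x**2*cos(4*x)/4 - 5*x*sin(4*x)/8 - 5*cos(4*x)/32.
Answer: 5*x**2*cos(4*x)/4 - 5*x*sin(4*x)/8 - 5*cos(4*x)/32.


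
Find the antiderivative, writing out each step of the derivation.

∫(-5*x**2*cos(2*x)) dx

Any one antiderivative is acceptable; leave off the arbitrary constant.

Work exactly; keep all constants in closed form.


Step 1. Integrate ∫(-5*x**2*cos(2*x)) dx by parts with u = x**2, dv = (-5*cos(2*x)) dx, so v = -5*sin(2*x)/2: now -5*x**2*sin(2*x)/2 + ∫(5*x*sin(2*x)) dx.
Step 2. Integrate ∫(5*x*sin(2*x)) dx by parts with u = x, dv = (5*sin(2*x)) dx, so v = -5*cos(2*x)/2: now -5*x**2*sin(2*x)/2 - 5*x*cos(2*x)/2 + ∫(5*cos(2*x)/2) dx.
Step 3. Evaluate the standard form: now -5*x**2*sin(2*x)/2 - 5*x*cos(2*x)/2 + 5*sin(2*x)/4.
Answer: -5*x**2*sin(2*x)/2 - 5*x*cos(2*x)/2 + 5*sin(2*x)/4.


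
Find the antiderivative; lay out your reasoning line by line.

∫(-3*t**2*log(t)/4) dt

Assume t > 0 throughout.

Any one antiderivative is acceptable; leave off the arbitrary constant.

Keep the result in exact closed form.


Step 1. Integrate ∫(-3*t**2*log(t)/4) dt by parts with u = log(t), dv = (-3*t**2/4) dt, so v = -t**3/4 [assuming t > 0]: now -t**3*log(t)/4 + ∫(t**2/4) dt.
Step 2. Evaluate the standard form: now -t**3*log(t)/4 + t**3/12.
Answer: -t**3*log(t)/4 + t**3/12.


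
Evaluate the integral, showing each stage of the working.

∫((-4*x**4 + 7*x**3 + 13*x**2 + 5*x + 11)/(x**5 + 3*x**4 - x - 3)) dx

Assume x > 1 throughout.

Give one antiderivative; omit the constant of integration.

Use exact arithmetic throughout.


Step 1. Decompose ∫((-4*x**4 + 7*x**3 + 13*x**2 + 5*x + 11)/(x**5 + 3*x**4 - x - 3)) dx by partial fractions, (-4*x**4 + 7*x**3 + 13*x**2 + 5*x + 11)/(x**5 + 3*x**4 - x - 3) = 1/(x**2 + 1) - 5/(x + 3) - 1/(x + 1) + 2/(x - 1): now ∫(2/(x - 1)) dx + ∫(-1/(x + 1)) dx + ∫(-5/(x + 3)) dx + ∫(1/(x**2 + 1)) dx.
Step 2. Evaluate the standard form [assuming x > 1]: now 2*log(x - 1) + ∫(-1/(x + 1)) dx + ∫(-5/(x + 3)) dx + ∫(1/(x**2 + 1)) dx.
Step 3. Evaluate the standard form [assuming x > -1]: now 2*log(x - 1) - log(x + 1) + ∫(-5/(x + 3)) dx + ∫(1/(x**2 + 1)) dx.
Step 4. Evaluate the standard form [assuming x > -3]: now 2*log(x - 1) - log(x + 1) - 5*log(x + 3) + ∫(1/(x**2 + 1)) dx.
Step 5. Evaluate the standard form: now 2*log(x - 1) - log(x + 1) - 5*log(x + 3) + atan(x).
Answer: 2*log(x - 1) - log(x + 1) - 5*log(x + 3) + atan(x).


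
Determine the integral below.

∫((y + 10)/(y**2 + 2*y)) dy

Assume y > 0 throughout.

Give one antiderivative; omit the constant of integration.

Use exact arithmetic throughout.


Answer: 5*log(y) - 4*log(y + 2).


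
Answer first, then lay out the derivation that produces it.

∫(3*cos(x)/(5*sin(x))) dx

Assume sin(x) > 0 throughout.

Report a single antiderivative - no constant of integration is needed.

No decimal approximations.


The answer is 3*log(sin(x))/5.
Step 1. Substitute u = sin(x), turning ∫(3*cos(x)/(5*sin(x))) dx into ∫(3/(5*u)) du: now ∫(3/(5*u)) du.
Step 2. Evaluate the standard form [assuming u > 0]: now 3*log(u)/5.
Step 3. Substitute back u = sin(x): now 3*log(sin(x))/5.
Answer: 3*log(sin(x))/5.


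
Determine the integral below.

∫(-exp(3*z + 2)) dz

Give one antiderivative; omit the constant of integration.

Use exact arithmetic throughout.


Answer: -exp(3*z + 2)/3.


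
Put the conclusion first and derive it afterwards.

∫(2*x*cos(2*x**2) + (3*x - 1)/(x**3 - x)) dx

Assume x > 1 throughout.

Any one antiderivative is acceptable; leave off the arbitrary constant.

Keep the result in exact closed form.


The answer is log(x) + log(x - 1) - 2*log(x + 1) + sin(2*x**2)/2.
Step 1. Rewrite: now ∫(2*x*cos(2*x**2)) dx + ∫((3*x - 1)/(x**3 - x)) dx.
Step 2. Substitute u = x**2, turning ∫(2*x*cos(2*x**2)) dx into ∫(cos(2*u)) du: now ∫((3*x - 1)/(x**3 - x)) dx + ∫(cos(2*u)) du.
Step 3. Evaluate the standard form: now sin(2*u)/2 + ∫((3*x - 1)/(x**3 - x)) dx.
Step 4. Substitute back u = x**2: now sin(2*x**2)/2 + ∫((3*x - 1)/(x**3 - x)) dx.
Step 5. Decompose ∫((3*x - 1)/(x**3 - x)) dx by partial fractions, (3*x - 1)/(x**3 - x) = -2/(x + 1) + 1/(x - 1) + 1/x: now sin(2*x**2)/2 + ∫(1/x) dx + ∫(1/(x - 1)) dx + ∫(-2/(x + 1)) dx.
Step 6. Evaluate the standard form [assuming x > 0]: now log(x) + sin(2*x**2)/2 + ∫(1/(x - 1)) dx + ∫(-2/(x + 1)) dx.
Step 7. Evaluate the standard form [assuming x > -1]: now log(x) - 2*log(x + 1) + sin(2*x**2)/2 + ∫(1/(x - 1)) dx.
Step 8. Evaluate the standard form [assuming x > 1]: now log(x) + log(x - 1) - 2*log(x + 1) + sin(2*x**2)/2.
Answer: log(x) + log(x - 1) - 2*log(x + 1) + sin(2*x**2)/2.


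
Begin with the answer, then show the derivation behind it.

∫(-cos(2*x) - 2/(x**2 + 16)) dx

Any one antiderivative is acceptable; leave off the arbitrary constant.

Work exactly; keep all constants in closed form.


The answer is -sin(2*x)/2 - atan(x/4)/2.
Step 1. Rewrite: now ∫(-2/(x**2 + 16)) dx + ∫(-cos(2*x)) dx.
Step 2. Evaluate the standard form: now -sin(2*x)/2 + ∫(-2/(x**2 + 16)) dx.
Step 3. Evaluate the standard form: now -sin(2*x)/2 - atan(x/4)/2.
Answer: -sin(2*x)/2 - atan(x/4)/2.


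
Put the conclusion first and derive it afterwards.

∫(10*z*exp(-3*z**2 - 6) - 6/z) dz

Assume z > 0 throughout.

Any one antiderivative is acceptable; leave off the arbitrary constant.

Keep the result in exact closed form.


The answer is -5*exp(-3*z**2 - 6)/3 - 6*log(z).
Step 1. Rewrite: now ∫(-6/z) dz + ∫(10*z*exp(-3*z**2 - 6)) dz.
Step 2. Substitute u = z**2 + 2, turning ∫(10*z*exp(-3*z**2 - 6)) dz into ∫(5*exp(-3*u)) du: now ∫(-6/z) dz + ∫(5*exp(-3*u)) du.
Step 3. Evaluate the standard form: now ∫(-6/z) dz - 5*exp(-3*u)/3.
Step 4. Substitute back u = z**2 + 2: now -5*exp(-3*z**2 - 6)/3 + ∫(-6/z) dz.
Step 5. Evaluate the standard form [assuming z > 0]: now -5*exp(-3*z**2 - 6)/3 - 6*log(z).
Answer: -5*exp(-3*z**2 - 6)/3 - 6*log(z).


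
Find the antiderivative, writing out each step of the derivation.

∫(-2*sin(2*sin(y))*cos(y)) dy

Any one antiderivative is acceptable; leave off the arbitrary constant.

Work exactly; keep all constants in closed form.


Step 1. Substitute u = sin(y), turning ∫(-2*sin(2*sin(y))*cos(y)) dy into ∫(-2*sin(2*u)) du: now ∫(-2*sin(2*u)) du.
Step 2. Evaluate the standard form: now cos(2*u).
Step 3. Substitute back u = sin(y): now cos(2*sin(y)).
Answer: cos(2*sin(y)).


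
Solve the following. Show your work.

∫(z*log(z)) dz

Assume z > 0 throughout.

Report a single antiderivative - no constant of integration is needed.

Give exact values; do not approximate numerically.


Step 1. Integrate ∫(z*log(z)) dz by parts with u = log(z), dv = (z) dz, so v = z**2/2 [assuming z > 0]: now z**2*log(z)/2 + ∫(-z/2) dz.
Step 2. Evaluate the standard form: now z**2*log(z)/2 - z**2/4.
Answer: z**2*log(z)/2 - z**2/4.


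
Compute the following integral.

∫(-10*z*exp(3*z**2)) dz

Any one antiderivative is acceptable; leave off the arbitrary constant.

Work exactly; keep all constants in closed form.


Answer: -5*exp(3*z**2)/3.


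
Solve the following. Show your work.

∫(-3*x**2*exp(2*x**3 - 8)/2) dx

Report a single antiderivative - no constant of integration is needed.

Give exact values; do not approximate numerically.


Step 1. Substitute u = x**3 - 4, turning ∫(-3*x**2*exp(2*x**3 - 8)/2) dx into ∫(-exp(2*u)/2) du: now ∫(-exp(2*u)/2) du.
Step 2. Evaluate the standard form: now -exp(2*u)/4.
Step 3. Substitute back u = x**3 - 4: now -exp(2*x**3 - 8)/4.
Answer: -exp(2*x**3 - 8)/4.


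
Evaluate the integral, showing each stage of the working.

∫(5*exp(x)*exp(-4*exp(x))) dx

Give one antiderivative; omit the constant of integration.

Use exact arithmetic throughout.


Step 1. Substitute u = exp(x), turning ∫(5*exp(x)*exp(-4*exp(x))) dx into ∫(5*exp(-4*u)) du: now ∫(5*exp(-4*u)) du.
Step 2. Evaluate the standard form: now -5*exp(-4*u)/4.
Step 3. Substitute back u = exp(x): now -5*exp(-4*exp(x))/4.
Answer: -5*exp(-4*exp(x))/4.


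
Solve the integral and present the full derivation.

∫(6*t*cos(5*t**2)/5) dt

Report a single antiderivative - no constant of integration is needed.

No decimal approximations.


Step 1. Substitute u = t**2, turning ∫(6*t*cos(5*t**2)/5) dt into ∫(3*cos(5*u)/5) du: now ∫(3*cos(5*u)/5) du.
Step 2. Evaluate the standard form: now 3*sin(5*u)/25.
Step 3. Substitute back u = t**2: now 3*sin(5*t**2)/25.
Answer: 3*sin(5*t**2)/25.


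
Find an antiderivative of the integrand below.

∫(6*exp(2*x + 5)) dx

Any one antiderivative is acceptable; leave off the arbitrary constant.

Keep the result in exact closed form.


Answer: 3*exp(2*x + 5).


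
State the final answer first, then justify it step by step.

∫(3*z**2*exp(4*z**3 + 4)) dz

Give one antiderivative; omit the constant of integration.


The answer is exp(4*z**3 + 4)/4.
Step 1. Substitute u = z**3 + 1, turning ∫(3*z**2*exp(4*z**3 + 4)) dz into ∫(exp(4*u)) du: now ∫(exp(4*u)) du.
Step 2. Evaluate the standard form: now exp(4*u)/4.
Step 3. Substitute back u = z**3 + 1: now exp(4*z**3 + 4)/4.
Answer: exp(4*z**3 + 4)/4.


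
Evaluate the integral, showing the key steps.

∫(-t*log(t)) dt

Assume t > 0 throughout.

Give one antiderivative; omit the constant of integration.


Step 1. Integrate ∫(-t*log(t)) dt by parts with u = log(t), dv = (-t) dt, so v = -t**2/2 [assuming t > 0]: now -t**2*log(t)/2 + ∫(t/2) dt.
Step 2. Evaluate the standard form: now -t**2*log(t)/2 + t**2/4.
Answer: -t**2*log(t)/2 + t**2/4.


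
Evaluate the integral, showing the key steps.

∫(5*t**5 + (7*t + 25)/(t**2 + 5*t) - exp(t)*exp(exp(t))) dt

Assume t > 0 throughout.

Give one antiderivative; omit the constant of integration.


Step 1. Rewrite: now ∫(5*t**5) dt + ∫((7*t + 25)/(t**2 + 5*t)) dt + ∫(-exp(t)*exp(exp(t))) dt.
Step 2. Decompose ∫((7*t + 25)/(t**2 + 5*t)) dt by partial fractions, (7*t + 25)/(t**2 + 5*t) = 2/(t + 5) + 5/t: now ∫(5/t) dt + ∫(5*t**5) dt + ∫(-exp(t)*exp(exp(t))) dt + ∫(2/(t + 5)) dt.
Step 3. Evaluate the standard form [assuming t > -5]: now 2*log(t + 5) + ∫(5/t) dt + ∫(5*t**5) dt + ∫(-exp(t)*exp(exp(t))) dt.
Step 4. Evaluate the standard form [assuming t > 0]: now 5*log(t) + 2*log(t + 5) + ∫(5*t**5) dt + ∫(-exp(t)*exp(exp(t))) dt.
Step 5. Substitute u = exp(t), turning ∫(-exp(t)*exp(exp(t))) dt into ∫(-exp(u)) du: now 5*log(t) + 2*log(t + 5) + ∫(5*t**5) dt + ∫(-exp(u)) du.
Step 6. Evaluate the standard form: now -exp(u) + 5*log(t) + 2*log(t + 5) + ∫(5*t**5) dt.
Step 7. Substitute back u = exp(t): now -exp(exp(t)) + 5*log(t) + 2*log(t + 5) + ∫(5*t**5) dt.
Step 8. Evaluate the standard form: now 5*t**6/6 - exp(exp(t)) + 5*log(t) + 2*log(t + 5).
Answer: 5*t**6/6 - exp(exp(t)) + 5*log(t) + 2*log(t + 5).


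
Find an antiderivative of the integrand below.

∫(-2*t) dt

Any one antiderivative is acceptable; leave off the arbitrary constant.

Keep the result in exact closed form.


Answer: -t**2.


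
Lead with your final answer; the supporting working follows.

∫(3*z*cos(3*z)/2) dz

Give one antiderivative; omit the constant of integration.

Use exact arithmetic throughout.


The answer is z*sin(3*z)/2 + cos(3*z)/6.
Step 1. Integrate ∫(3*z*cos(3*z)/2) dz by parts with u = z, dv = (3*cos(3*z)/2) dz, so v = sin(3*z)/2: now z*sin(3*z)/2 + ∫(-sin(3*z)/2) dz.
Step 2. Evaluate the standard form: now z*sin(3*z)/2 + cos(3*z)/6.
Answer: z*sin(3*z)/2 + cos(3*z)/6.


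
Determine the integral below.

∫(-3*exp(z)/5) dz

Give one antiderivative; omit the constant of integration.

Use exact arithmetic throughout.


Answer: -3*exp(z)/5.


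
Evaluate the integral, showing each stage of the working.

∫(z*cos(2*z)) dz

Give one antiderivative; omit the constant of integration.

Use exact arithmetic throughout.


Step 1. Integrate ∫(z*cos(2*z)) dz by parts with u = z, dv = (cos(2*z)) dz, so v = sin(2*z)/2: now z*sin(2*z)/2 + ∫(-sin(2*z)/2) dz.
Step 2. Evaluate the standard form: now z*sin(2*z)/2 + cos(2*z)/4.
Answer: z*sin(2*z)/2 + cos(2*z)/4.


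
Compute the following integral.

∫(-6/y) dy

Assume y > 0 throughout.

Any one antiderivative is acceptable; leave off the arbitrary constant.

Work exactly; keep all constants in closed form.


Answer: -6*log(y).


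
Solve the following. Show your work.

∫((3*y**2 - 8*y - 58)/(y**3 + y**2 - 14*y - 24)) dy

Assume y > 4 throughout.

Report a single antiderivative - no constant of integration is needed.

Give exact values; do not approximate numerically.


Step 1. Decompose ∫((3*y**2 - 8*y - 58)/(y**3 + y**2 - 14*y - 24)) dy by partial fractions, (3*y**2 - 8*y - 58)/(y**3 + y**2 - 14*y - 24) = -1/(y + 3) + 5/(y + 2) - 1/(y - 4): now ∫(-1/(y - 4)) dy + ∫(5/(y + 2)) dy + ∫(-1/(y + 3)) dy.
Step 2. Evaluate the standard form [assuming y > -3]: now -log(y + 3) + ∫(-1/(y - 4)) dy + ∫(5/(y + 2)) dy.
Step 3. Evaluate the standard form [assuming y > 4]: now -log(y - 4) - log(y + 3) + ∫(5/(y + 2)) dy.
Step 4. Evaluate the standard form [assuming y > -2]: now -log(y - 4) + 5*log(y + 2) - log(y + 3).
Answer: -log(y - 4) + 5*log(y + 2) - log(y + 3).


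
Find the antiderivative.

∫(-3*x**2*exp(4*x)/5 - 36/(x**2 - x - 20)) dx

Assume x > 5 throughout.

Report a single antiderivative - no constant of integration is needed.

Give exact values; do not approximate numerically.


Answer: -3*x**2*exp(4*x)/20 + 3*x*exp(4*x)/40 - 3*exp(4*x)/160 - 4*log(x - 5) + 4*log(x + 4).


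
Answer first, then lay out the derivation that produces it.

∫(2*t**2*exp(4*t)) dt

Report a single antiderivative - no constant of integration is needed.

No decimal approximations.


The answer is t**2*exp(4*t)/2 - t*exp(4*t)/4 + exp(4*t)/16.
Step 1. Integrate ∫(2*t**2*exp(4*t)) dt by parts with u = t**2, dv = (2*exp(4*t)) dt, so v = exp(4*t)/2: now t**2*exp(4*t)/2 + ∫(-t*exp(4*t)) dt.
Step 2. Integrate ∫(-t*exp(4*t)) dt by parts with u = t, dv = (-exp(4*t)) dt, so v = -exp(4*t)/4: now t**2*exp(4*t)/2 - t*exp(4*t)/4 + ∫(exp(4*t)/4) dt.
Step 3. Evaluate the standard form: now t**2*exp(4*t)/2 - t*exp(4*t)/4 + exp(4*t)/16.
Answer: t**2*exp(4*t)/2 - t*exp(4*t)/4 + exp(4*t)/16.


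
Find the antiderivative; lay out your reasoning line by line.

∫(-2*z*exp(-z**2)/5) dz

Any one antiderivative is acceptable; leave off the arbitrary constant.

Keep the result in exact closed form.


Step 1. Substitute u = z**2, turning ∫(-2*z*exp(-z**2)/5) dz into ∫(-exp(-u)/5) du: now ∫(-exp(-u)/5) du.
Step 2. Evaluate the standard form: now exp(-u)/5.
Step 3. Substitute back u = z**2: now exp(-z**2)/5.
Answer: exp(-z**2)/5.


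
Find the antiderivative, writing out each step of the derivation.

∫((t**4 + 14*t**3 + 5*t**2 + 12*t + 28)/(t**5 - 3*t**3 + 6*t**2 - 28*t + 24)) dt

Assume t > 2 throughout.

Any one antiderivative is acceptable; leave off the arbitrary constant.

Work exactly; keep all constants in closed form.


Step 1. Decompose ∫((t**4 + 14*t**3 + 5*t**2 + 12*t + 28)/(t**5 - 3*t**3 + 6*t**2 - 28*t + 24)) dt by partial fractions, (t**4 + 14*t**3 + 5*t**2 + 12*t + 28)/(t**5 - 3*t**3 + 6*t**2 - 28*t + 24) = 4/(t**2 + 4) - 1/(t + 3) - 3/(t - 1) + 5/(t - 2): now ∫(5/(t - 2)) dt + ∫(-3/(t - 1)) dt + ∫(-1/(t + 3)) dt + ∫(4/(t**2 + 4)) dt.
Step 2. Evaluate the standard form [assuming t > 2]: now 5*log(t - 2) + ∫(-3/(t - 1)) dt + ∫(-1/(t + 3)) dt + ∫(4/(t**2 + 4)) dt.
Step 3. Evaluate the standard form [assuming t > -3]: now 5*log(t - 2) - log(t + 3) + ∫(-3/(t - 1)) dt + ∫(4/(t**2 + 4)) dt.
Step 4. Evaluate the standard form [assuming t > 1]: now 5*log(t - 2) - 3*log(t - 1) - log(t + 3) + ∫(4/(t**2 + 4)) dt.
Step 5. Evaluate the standard form: now 5*log(t - 2) - 3*log(t - 1) - log(t + 3) + 2*atan(t/2).
Answer: 5*log(t - 2) - 3*log(t - 1) - log(t + 3) + 2*atan(t/2).


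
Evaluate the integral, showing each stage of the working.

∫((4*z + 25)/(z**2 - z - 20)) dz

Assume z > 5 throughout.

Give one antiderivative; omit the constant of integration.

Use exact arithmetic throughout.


Step 1. Decompose ∫((4*z + 25)/(z**2 - z - 20)) dz by partial fractions, (4*z + 25)/(z**2 - z - 20) = -1/(z + 4) + 5/(z - 5): now ∫(5/(z - 5)) dz + ∫(-1/(z + 4)) dz.
Step 2. Evaluate the standard form [assuming z > 5]: now 5*log(z - 5) + ∫(-1/(z + 4)) dz.
Step 3. Evaluate the standard form [assuming z > -4]: now 5*log(z - 5) - log(z + 4).
Answer: 5*log(z - 5) - log(z + 4).


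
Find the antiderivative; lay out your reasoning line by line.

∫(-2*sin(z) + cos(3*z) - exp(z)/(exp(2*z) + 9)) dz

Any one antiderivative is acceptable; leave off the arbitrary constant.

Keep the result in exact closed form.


Step 1. Rewrite: now ∫(-exp(z)/(exp(2*z) + 9)) dz + ∫(-2*sin(z)) dz + ∫(cos(3*z)) dz.
Step 2. Evaluate the standard form: now sin(3*z)/3 + ∫(-exp(z)/(exp(2*z) + 9)) dz + ∫(-2*sin(z)) dz.
Step 3. Evaluate the standard form: now sin(3*z)/3 + 2*cos(z) + ∫(-exp(z)/(exp(2*z) + 9)) dz.
Step 4. Substitute u = exp(z), turning ∫(-exp(z)/(exp(2*z) + 9)) dz into ∫(-1/(u**2 + 9)) du: now sin(3*z)/3 + 2*cos(z) + ∫(-1/(u**2 + 9)) du.
Step 5. Evaluate the standard form: now sin(3*z)/3 + 2*cos(z) - atan(u/3)/3.
Step 6. Substitute back u = exp(z): now sin(3*z)/3 + 2*cos(z) - atan(exp(z)/3)/3.
Answer: sin(3*z)/3 + 2*cos(z) - atan(exp(z)/3)/3.


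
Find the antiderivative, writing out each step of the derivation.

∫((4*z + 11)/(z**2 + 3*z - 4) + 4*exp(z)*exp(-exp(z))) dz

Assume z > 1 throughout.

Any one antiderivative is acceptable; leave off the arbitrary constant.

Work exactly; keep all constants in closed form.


Step 1. Rewrite: now ∫((4*z + 11)/(z**2 + 3*z - 4)) dz + ∫(4*exp(z)*exp(-exp(z))) dz.
Step 2. Substitute u = exp(z), turning ∫(4*exp(z)*exp(-exp(z))) dz into ∫(4*exp(-u)) du: now ∫((4*z + 11)/(z**2 + 3*z - 4)) dz + ∫(4*exp(-u)) du.
Step 3. Evaluate the standard form: now ∫((4*z + 11)/(z**2 + 3*z - 4)) dz - 4*exp(-u).
Step 4. Substitute back u = exp(z): now ∫((4*z + 11)/(z**2 + 3*z - 4)) dz - 4*exp(-exp(z)).
Step 5. Decompose ∫((4*z + 11)/(z**2 + 3*z - 4)) dz by partial fractions, (4*z + 11)/(z**2 + 3*z - 4) = 1/(z + 4) + 3/(z - 1): now ∫(3/(z - 1)) dz + ∫(1/(z + 4)) dz - 4*exp(-exp(z)).
Step 6. Evaluate the standard form [assuming z > -4]: now log(z + 4) + ∫(3/(z - 1)) dz - 4*exp(-exp(z)).
Step 7. Evaluate the standard form [assuming z > 1]: now 3*log(z - 1) + log(z + 4) - 4*exp(-exp(z)).
Answer: 3*log(z - 1) + log(z + 4) - 4*exp(-exp(z)).


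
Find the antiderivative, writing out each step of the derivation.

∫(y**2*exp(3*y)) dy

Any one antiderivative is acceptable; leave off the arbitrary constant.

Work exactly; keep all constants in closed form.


Step 1. Integrate ∫(y**2*exp(3*y)) dy by parts with u = y**2, dv = (exp(3*y)) dy, so v = exp(3*y)/3: now y**2*exp(3*y)/3 + ∫(-2*y*exp(3*y)/3) dy.
Step 2. Integrate ∫(-2*y*exp(3*y)/3) dy by parts with u = y, dv = (-2*exp(3*y)/3) dy, so v = -2*exp(3*y)/9: now y**2*exp(3*y)/3 - 2*y*exp(3*y)/9 + ∫(2*exp(3*y)/9) dy.
Step 3. Evaluate the standard form: now y**2*exp(3*y)/3 - 2*y*exp(3*y)/9 + 2*exp(3*y)/27.
Answer: y**2*exp(3*y)/3 - 2*y*exp(3*y)/9 + 2*exp(3*y)/27.


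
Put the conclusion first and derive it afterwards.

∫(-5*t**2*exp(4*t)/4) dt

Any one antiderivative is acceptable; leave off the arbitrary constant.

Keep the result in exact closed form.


The answer is -5*t**2*exp(4*t)/16 + 5*t*exp(4*t)/32 - 5*exp(4*t)/128.
Step 1. Integrate ∫(-5*t**2*exp(4*t)/4) dt by parts with u = t**2, dv = (-5*exp(4*t)/4) dt, so v = -5*exp(4*t)/16: now -5*t**2*exp(4*t)/16 + ∫(5*t*exp(4*t)/8) dt.
Step 2. Integrate ∫(5*t*exp(4*t)/8) dt by parts with u = t, dv = (5*exp(4*t)/8) dt, so v = 5*exp(4*t)/32: now -5*t**2*exp(4*t)/16 + 5*t*exp(4*t)/32 + ∫(-5*exp(4*t)/32) dt.
Step 3. Evaluate the standard form: now -5*t**2*exp(4*t)/16 + 5*t*exp(4*t)/32 - 5*exp(4*t)/128.
Answer: -5*t**2*exp(4*t)/16 + 5*t*exp(4*t)/32 - 5*exp(4*t)/128.
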